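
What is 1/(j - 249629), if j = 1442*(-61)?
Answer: -1/337591 ≈ -2.9622e-6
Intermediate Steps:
j = -87962
1/(j - 249629) = 1/(-87962 - 249629) = 1/(-337591) = -1/337591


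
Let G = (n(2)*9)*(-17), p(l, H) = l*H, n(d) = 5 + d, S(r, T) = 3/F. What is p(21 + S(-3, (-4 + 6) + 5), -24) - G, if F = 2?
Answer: 531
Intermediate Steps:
S(r, T) = 3/2
p(l, H) = H*l
G = -1071 (G = ((5 + 2)*9)*(-17) = (7*9)*(-17) = 63*(-17) = -1071)
p(21 + S(-3, (-4 + 6) + 5), -24) - G = -24*(21 + 3/2) - 1*(-1071) = -24*45/2 + 1071 = -540 + 1071 = 531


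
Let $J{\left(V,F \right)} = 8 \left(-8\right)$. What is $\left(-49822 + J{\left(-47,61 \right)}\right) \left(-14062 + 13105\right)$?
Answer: $47740902$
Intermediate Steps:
$J{\left(V,F \right)} = -64$
$\left(-49822 + J{\left(-47,61 \right)}\right) \left(-14062 + 13105\right) = \left(-49822 - 64\right) \left(-14062 + 13105\right) = \left(-49886\right) \left(-957\right) = 47740902$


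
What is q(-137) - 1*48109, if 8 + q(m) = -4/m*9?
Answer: -6591993/137 ≈ -48117.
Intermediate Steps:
q(m) = -8 - 36/m (q(m) = -8 - 4/m*9 = -8 - 36/m)
q(-137) - 1*48109 = (-8 - 36/(-137)) - 1*48109 = (-8 - 36*(-1/137)) - 48109 = (-8 + 36/137) - 48109 = -1060/137 - 48109 = -6591993/137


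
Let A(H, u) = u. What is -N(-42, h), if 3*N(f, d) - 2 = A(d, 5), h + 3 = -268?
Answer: -7/3 ≈ -2.3333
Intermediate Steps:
h = -271 (h = -3 - 268 = -271)
N(f, d) = 7/3 (N(f, d) = ⅔ + (⅓)*5 = ⅔ + 5/3 = 7/3)
-N(-42, h) = -1*7/3 = -7/3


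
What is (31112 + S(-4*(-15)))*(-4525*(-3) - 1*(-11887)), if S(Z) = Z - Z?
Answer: 792173744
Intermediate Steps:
S(Z) = 0
(31112 + S(-4*(-15)))*(-4525*(-3) - 1*(-11887)) = (31112 + 0)*(-4525*(-3) - 1*(-11887)) = 31112*(13575 + 11887) = 31112*25462 = 792173744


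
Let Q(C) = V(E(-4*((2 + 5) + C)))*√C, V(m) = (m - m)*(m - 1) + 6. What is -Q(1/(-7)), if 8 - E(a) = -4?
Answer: -6*I*√7/7 ≈ -2.2678*I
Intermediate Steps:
E(a) = 12 (E(a) = 8 - 1*(-4) = 8 + 4 = 12)
V(m) = 6 (V(m) = 0*(-1 + m) + 6 = 0 + 6 = 6)
Q(C) = 6*√C
-Q(1/(-7)) = -6*√(1/(-7)) = -6*√(1*(-⅐)) = -6*√(-⅐) = -6*I*√7/7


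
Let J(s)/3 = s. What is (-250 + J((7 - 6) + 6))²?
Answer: 52441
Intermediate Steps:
J(s) = 3*s
(-250 + J((7 - 6) + 6))² = (-250 + 3*((7 - 6) + 6))² = (-250 + 3*(1 + 6))² = (-250 + 3*7)² = (-250 + 21)² = (-229)² = 52441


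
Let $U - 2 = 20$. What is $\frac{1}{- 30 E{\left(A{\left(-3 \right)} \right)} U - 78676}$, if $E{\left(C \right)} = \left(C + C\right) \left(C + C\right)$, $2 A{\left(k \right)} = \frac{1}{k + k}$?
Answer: $- \frac{3}{236083} \approx -1.2707 \cdot 10^{-5}$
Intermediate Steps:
$U = 22$ ($U = 2 + 20 = 22$)
$A{\left(k \right)} = \frac{1}{4 k}$ ($A{\left(k \right)} = \frac{1}{2 \left(k + k\right)} = \frac{1}{2 \cdot 2 k} = \frac{\frac{1}{2} \frac{1}{k}}{2} = \frac{1}{4 k}$)
$E{\left(C \right)} = 4 C^{2}$ ($E{\left(C \right)} = 2 C 2 C = 4 C^{2}$)
$\frac{1}{- 30 E{\left(A{\left(-3 \right)} \right)} U - 78676} = \frac{1}{- 30 \cdot 4 \left(\frac{1}{4 \left(-3\right)}\right)^{2} \cdot 22 - 78676} = \frac{1}{- 30 \cdot 4 \left(\frac{1}{4} \left(- \frac{1}{3}\right)\right)^{2} \cdot 22 - 78676} = \frac{1}{- 30 \cdot 4 \left(- \frac{1}{12}\right)^{2} \cdot 22 - 78676} = \frac{1}{- 30 \cdot 4 \cdot \frac{1}{144} \cdot 22 - 78676} = \frac{1}{\left(-30\right) \frac{1}{36} \cdot 22 - 78676} = \frac{1}{\left(- \frac{5}{6}\right) 22 - 78676} = \frac{1}{- \frac{55}{3} - 78676} = \frac{1}{- \frac{236083}{3}} = - \frac{3}{236083}$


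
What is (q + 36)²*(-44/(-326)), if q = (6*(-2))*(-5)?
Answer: 202752/163 ≈ 1243.9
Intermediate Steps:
q = 60 (q = -12*(-5) = 60)
(q + 36)²*(-44/(-326)) = (60 + 36)²*(-44/(-326)) = 96²*(-44*(-1/326)) = 9216*(22/163) = 202752/163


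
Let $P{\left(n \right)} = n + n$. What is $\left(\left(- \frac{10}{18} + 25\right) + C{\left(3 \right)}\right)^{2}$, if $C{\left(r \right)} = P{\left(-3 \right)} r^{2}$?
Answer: $\frac{70756}{81} \approx 873.53$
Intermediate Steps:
$P{\left(n \right)} = 2 n$
$C{\left(r \right)} = - 6 r^{2}$ ($C{\left(r \right)} = 2 \left(-3\right) r^{2} = - 6 r^{2}$)
$\left(\left(- \frac{10}{18} + 25\right) + C{\left(3 \right)}\right)^{2} = \left(\left(- \frac{10}{18} + 25\right) - 6 \cdot 3^{2}\right)^{2} = \left(\left(\left(-10\right) \frac{1}{18} + 25\right) - 54\right)^{2} = \left(\left(- \frac{5}{9} + 25\right) - 54\right)^{2} = \left(\frac{220}{9} - 54\right)^{2} = \left(- \frac{266}{9}\right)^{2} = \frac{70756}{81}$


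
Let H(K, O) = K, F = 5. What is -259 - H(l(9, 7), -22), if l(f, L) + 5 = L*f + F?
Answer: -322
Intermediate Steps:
l(f, L) = L*f (l(f, L) = -5 + (L*f + 5) = -5 + (5 + L*f) = L*f)
-259 - H(l(9, 7), -22) = -259 - 7*9 = -259 - 1*63 = -259 - 63 = -322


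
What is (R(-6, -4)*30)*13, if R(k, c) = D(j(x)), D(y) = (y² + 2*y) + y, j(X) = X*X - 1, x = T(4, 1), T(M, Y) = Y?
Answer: 0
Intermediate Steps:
x = 1
j(X) = -1 + X² (j(X) = X² - 1 = -1 + X²)
D(y) = y² + 3*y
R(k, c) = 0 (R(k, c) = (-1 + 1²)*(3 + (-1 + 1²)) = (-1 + 1)*(3 + (-1 + 1)) = 0*(3 + 0) = 0*3 = 0)
(R(-6, -4)*30)*13 = (0*30)*13 = 0*13 = 0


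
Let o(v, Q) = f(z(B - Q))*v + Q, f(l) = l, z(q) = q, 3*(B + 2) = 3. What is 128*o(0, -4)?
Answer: -512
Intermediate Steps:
B = -1 (B = -2 + (1/3)*3 = -2 + 1 = -1)
o(v, Q) = Q + v*(-1 - Q) (o(v, Q) = (-1 - Q)*v + Q = v*(-1 - Q) + Q = Q + v*(-1 - Q))
128*o(0, -4) = 128*(-4 - 1*0*(1 - 4)) = 128*(-4 - 1*0*(-3)) = 128*(-4 + 0) = 128*(-4) = -512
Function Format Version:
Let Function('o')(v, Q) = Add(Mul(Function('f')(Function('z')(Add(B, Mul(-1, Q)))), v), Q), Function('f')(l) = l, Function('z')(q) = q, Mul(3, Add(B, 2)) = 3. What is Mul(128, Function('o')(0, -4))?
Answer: -512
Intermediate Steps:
B = -1 (B = Add(-2, Mul(Rational(1, 3), 3)) = Add(-2, 1) = -1)
Function('o')(v, Q) = Add(Q, Mul(v, Add(-1, Mul(-1, Q)))) (Function('o')(v, Q) = Add(Mul(Add(-1, Mul(-1, Q)), v), Q) = Add(Mul(v, Add(-1, Mul(-1, Q))), Q) = Add(Q, Mul(v, Add(-1, Mul(-1, Q)))))
Mul(128, Function('o')(0, -4)) = Mul(128, Add(-4, Mul(-1, 0, Add(1, -4)))) = Mul(128, Add(-4, Mul(-1, 0, -3))) = Mul(128, Add(-4, 0)) = Mul(128, -4) = -512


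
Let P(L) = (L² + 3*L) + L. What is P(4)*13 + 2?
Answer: 418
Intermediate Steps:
P(L) = L² + 4*L
P(4)*13 + 2 = (4*(4 + 4))*13 + 2 = (4*8)*13 + 2 = 32*13 + 2 = 416 + 2 = 418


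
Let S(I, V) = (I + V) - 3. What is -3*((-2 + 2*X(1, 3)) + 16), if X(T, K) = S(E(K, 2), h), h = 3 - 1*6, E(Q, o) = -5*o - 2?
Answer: 66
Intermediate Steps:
E(Q, o) = -2 - 5*o
h = -3 (h = 3 - 6 = -3)
S(I, V) = -3 + I + V
X(T, K) = -18 (X(T, K) = -3 + (-2 - 5*2) - 3 = -3 + (-2 - 10) - 3 = -3 - 12 - 3 = -18)
-3*((-2 + 2*X(1, 3)) + 16) = -3*((-2 + 2*(-18)) + 16) = -3*((-2 - 36) + 16) = -3*(-38 + 16) = -3*(-22) = 66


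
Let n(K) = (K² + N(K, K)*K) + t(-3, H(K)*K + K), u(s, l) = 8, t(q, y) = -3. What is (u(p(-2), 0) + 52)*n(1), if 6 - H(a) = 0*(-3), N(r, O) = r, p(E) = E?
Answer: -60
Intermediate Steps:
H(a) = 6 (H(a) = 6 - 0*(-3) = 6 - 1*0 = 6 + 0 = 6)
n(K) = -3 + 2*K² (n(K) = (K² + K*K) - 3 = (K² + K²) - 3 = 2*K² - 3 = -3 + 2*K²)
(u(p(-2), 0) + 52)*n(1) = (8 + 52)*(-3 + 2*1²) = 60*(-3 + 2*1) = 60*(-3 + 2) = 60*(-1) = -60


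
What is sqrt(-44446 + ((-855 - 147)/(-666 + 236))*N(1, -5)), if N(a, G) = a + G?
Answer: I*sqrt(2054947210)/215 ≈ 210.84*I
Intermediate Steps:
N(a, G) = G + a
sqrt(-44446 + ((-855 - 147)/(-666 + 236))*N(1, -5)) = sqrt(-44446 + ((-855 - 147)/(-666 + 236))*(-5 + 1)) = sqrt(-44446 - 1002/(-430)*(-4)) = sqrt(-44446 - 1002*(-1/430)*(-4)) = sqrt(-44446 + (501/215)*(-4)) = sqrt(-44446 - 2004/215) = sqrt(-9557894/215) = I*sqrt(2054947210)/215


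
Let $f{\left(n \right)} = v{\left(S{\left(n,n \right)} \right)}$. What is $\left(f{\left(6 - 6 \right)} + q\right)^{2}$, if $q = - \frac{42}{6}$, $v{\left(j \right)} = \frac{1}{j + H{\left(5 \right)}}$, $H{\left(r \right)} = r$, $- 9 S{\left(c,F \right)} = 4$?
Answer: $\frac{77284}{1681} \approx 45.975$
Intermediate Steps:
$S{\left(c,F \right)} = - \frac{4}{9}$ ($S{\left(c,F \right)} = \left(- \frac{1}{9}\right) 4 = - \frac{4}{9}$)
$v{\left(j \right)} = \frac{1}{5 + j}$ ($v{\left(j \right)} = \frac{1}{j + 5} = \frac{1}{5 + j}$)
$f{\left(n \right)} = \frac{9}{41}$ ($f{\left(n \right)} = \frac{1}{5 - \frac{4}{9}} = \frac{1}{\frac{41}{9}} = \frac{9}{41}$)
$q = -7$ ($q = \left(-42\right) \frac{1}{6} = -7$)
$\left(f{\left(6 - 6 \right)} + q\right)^{2} = \left(\frac{9}{41} - 7\right)^{2} = \left(- \frac{278}{41}\right)^{2} = \frac{77284}{1681}$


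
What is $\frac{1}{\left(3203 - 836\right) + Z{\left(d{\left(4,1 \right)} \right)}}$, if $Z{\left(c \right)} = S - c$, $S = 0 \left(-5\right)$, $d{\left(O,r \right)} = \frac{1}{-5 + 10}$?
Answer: $\frac{5}{11834} \approx 0.00042251$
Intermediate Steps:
$d{\left(O,r \right)} = \frac{1}{5}$
$S = 0$
$Z{\left(c \right)} = - c$ ($Z{\left(c \right)} = 0 - c = - c$)
$\frac{1}{\left(3203 - 836\right) + Z{\left(d{\left(4,1 \right)} \right)}} = \frac{1}{\left(3203 - 836\right) - \frac{1}{5}} = \frac{1}{2367 - \frac{1}{5}} = \frac{1}{\frac{11834}{5}} = \frac{5}{11834}$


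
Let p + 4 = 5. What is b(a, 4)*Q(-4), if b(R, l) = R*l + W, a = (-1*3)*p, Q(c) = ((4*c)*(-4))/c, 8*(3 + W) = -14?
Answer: 268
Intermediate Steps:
W = -19/4 (W = -3 + (1/8)*(-14) = -3 - 7/4 = -19/4 ≈ -4.7500)
p = 1 (p = -4 + 5 = 1)
Q(c) = -16 (Q(c) = (-16*c)/c = -16)
a = -3 (a = -1*3*1 = -3*1 = -3)
b(R, l) = -19/4 + R*l (b(R, l) = R*l - 19/4 = -19/4 + R*l)
b(a, 4)*Q(-4) = (-19/4 - 3*4)*(-16) = (-19/4 - 12)*(-16) = -67/4*(-16) = 268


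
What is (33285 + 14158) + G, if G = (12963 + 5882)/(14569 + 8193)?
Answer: 1079916411/22762 ≈ 47444.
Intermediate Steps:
G = 18845/22762 ≈ 0.82792
(33285 + 14158) + G = (33285 + 14158) + 18845/22762 = 47443 + 18845/22762 = 1079916411/22762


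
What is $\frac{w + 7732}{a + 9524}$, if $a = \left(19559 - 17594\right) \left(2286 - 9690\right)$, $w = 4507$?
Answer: $- \frac{12239}{14539336} \approx -0.00084179$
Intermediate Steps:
$a = -14548860$ ($a = 1965 \left(-7404\right) = -14548860$)
$\frac{w + 7732}{a + 9524} = \frac{4507 + 7732}{-14548860 + 9524} = \frac{12239}{-14539336} = 12239 \left(- \frac{1}{14539336}\right) = - \frac{12239}{14539336}$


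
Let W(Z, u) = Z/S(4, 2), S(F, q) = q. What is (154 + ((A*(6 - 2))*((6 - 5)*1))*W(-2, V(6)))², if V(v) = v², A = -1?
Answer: 24964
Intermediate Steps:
W(Z, u) = Z/2
(154 + ((A*(6 - 2))*((6 - 5)*1))*W(-2, V(6)))² = (154 + ((-(6 - 2))*((6 - 5)*1))*((½)*(-2)))² = (154 + ((-1*4)*(1*1))*(-1))² = (154 - 4*1*(-1))² = (154 - 4*(-1))² = (154 + 4)² = 158² = 24964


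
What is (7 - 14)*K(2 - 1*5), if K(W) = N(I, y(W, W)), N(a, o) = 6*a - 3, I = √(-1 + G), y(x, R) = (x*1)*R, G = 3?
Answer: 21 - 42*√2 ≈ -38.397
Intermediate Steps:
y(x, R) = R*x (y(x, R) = x*R = R*x)
I = √2 (I = √(-1 + 3) = √2 ≈ 1.4142)
N(a, o) = -3 + 6*a
K(W) = -3 + 6*√2
(7 - 14)*K(2 - 1*5) = (7 - 14)*(-3 + 6*√2) = -7*(-3 + 6*√2) = 21 - 42*√2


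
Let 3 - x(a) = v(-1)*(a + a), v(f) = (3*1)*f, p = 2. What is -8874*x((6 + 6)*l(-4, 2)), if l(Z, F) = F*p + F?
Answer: -3860190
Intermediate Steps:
v(f) = 3*f
l(Z, F) = 3*F (l(Z, F) = F*2 + F = 2*F + F = 3*F)
x(a) = 3 + 6*a (x(a) = 3 - 3*(-1)*(a + a) = 3 - (-3)*2*a = 3 - (-6)*a = 3 + 6*a)
-8874*x((6 + 6)*l(-4, 2)) = -8874*(3 + 6*((6 + 6)*(3*2))) = -8874*(3 + 6*(12*6)) = -8874*(3 + 6*72) = -8874*(3 + 432) = -8874*435 = -3860190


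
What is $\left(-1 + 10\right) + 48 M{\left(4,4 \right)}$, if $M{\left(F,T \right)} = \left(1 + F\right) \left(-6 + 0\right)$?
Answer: $-1431$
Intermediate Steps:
$M{\left(F,T \right)} = -6 - 6 F$ ($M{\left(F,T \right)} = \left(1 + F\right) \left(-6\right) = -6 - 6 F$)
$\left(-1 + 10\right) + 48 M{\left(4,4 \right)} = \left(-1 + 10\right) + 48 \left(-6 - 24\right) = 9 + 48 \left(-6 - 24\right) = 9 + 48 \left(-30\right) = 9 - 1440 = -1431$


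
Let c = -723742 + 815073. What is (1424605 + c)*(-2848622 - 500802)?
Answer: -5077512420864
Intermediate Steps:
c = 91331
(1424605 + c)*(-2848622 - 500802) = (1424605 + 91331)*(-2848622 - 500802) = 1515936*(-3349424) = -5077512420864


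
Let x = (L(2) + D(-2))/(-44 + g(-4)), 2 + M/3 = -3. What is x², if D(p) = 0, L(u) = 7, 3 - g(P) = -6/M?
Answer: 1225/42849 ≈ 0.028589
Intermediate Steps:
M = -15 (M = -6 + 3*(-3) = -6 - 9 = -15)
g(P) = 13/5 (g(P) = 3 - (-6)/(-15) = 3 - (-6)*(-1)/15 = 3 - 1*⅖ = 3 - ⅖ = 13/5)
x = -35/207 (x = (7 + 0)/(-44 + 13/5) = 7/(-207/5) = 7*(-5/207) = -35/207 ≈ -0.16908)
x² = (-35/207)² = 1225/42849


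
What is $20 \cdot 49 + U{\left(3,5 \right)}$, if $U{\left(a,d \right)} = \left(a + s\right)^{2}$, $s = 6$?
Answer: $1061$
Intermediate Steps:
$U{\left(a,d \right)} = \left(6 + a\right)^{2}$ ($U{\left(a,d \right)} = \left(a + 6\right)^{2} = \left(6 + a\right)^{2}$)
$20 \cdot 49 + U{\left(3,5 \right)} = 20 \cdot 49 + \left(6 + 3\right)^{2} = 980 + 9^{2} = 980 + 81 = 1061$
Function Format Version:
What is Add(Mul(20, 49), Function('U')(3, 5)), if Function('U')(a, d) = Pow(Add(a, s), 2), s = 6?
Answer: 1061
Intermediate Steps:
Function('U')(a, d) = Pow(Add(6, a), 2) (Function('U')(a, d) = Pow(Add(a, 6), 2) = Pow(Add(6, a), 2))
Add(Mul(20, 49), Function('U')(3, 5)) = Add(Mul(20, 49), Pow(Add(6, 3), 2)) = Add(980, Pow(9, 2)) = Add(980, 81) = 1061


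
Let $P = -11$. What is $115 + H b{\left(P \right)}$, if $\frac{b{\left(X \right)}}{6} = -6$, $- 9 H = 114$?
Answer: $571$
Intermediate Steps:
$H = - \frac{38}{3}$ ($H = \left(- \frac{1}{9}\right) 114 = - \frac{38}{3} \approx -12.667$)
$b{\left(X \right)} = -36$ ($b{\left(X \right)} = 6 \left(-6\right) = -36$)
$115 + H b{\left(P \right)} = 115 - -456 = 115 + 456 = 571$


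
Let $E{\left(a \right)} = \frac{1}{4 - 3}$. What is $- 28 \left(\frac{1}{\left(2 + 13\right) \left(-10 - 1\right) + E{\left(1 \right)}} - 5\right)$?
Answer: $\frac{5747}{41} \approx 140.17$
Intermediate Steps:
$E{\left(a \right)} = 1$ ($E{\left(a \right)} = 1^{-1} = 1$)
$- 28 \left(\frac{1}{\left(2 + 13\right) \left(-10 - 1\right) + E{\left(1 \right)}} - 5\right) = - 28 \left(\frac{1}{\left(2 + 13\right) \left(-10 - 1\right) + 1} - 5\right) = - 28 \left(\frac{1}{15 \left(-11\right) + 1} - 5\right) = - 28 \left(\frac{1}{-165 + 1} - 5\right) = - 28 \left(\frac{1}{-164} - 5\right) = - 28 \left(- \frac{1}{164} - 5\right) = \left(-28\right) \left(- \frac{821}{164}\right) = \frac{5747}{41}$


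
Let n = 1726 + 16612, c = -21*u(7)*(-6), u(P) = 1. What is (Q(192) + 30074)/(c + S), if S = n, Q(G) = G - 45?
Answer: 30221/18464 ≈ 1.6368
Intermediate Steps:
Q(G) = -45 + G
c = 126 (c = -21*1*(-6) = -21*(-6) = 126)
n = 18338
S = 18338
(Q(192) + 30074)/(c + S) = ((-45 + 192) + 30074)/(126 + 18338) = (147 + 30074)/18464 = 30221*(1/18464) = 30221/18464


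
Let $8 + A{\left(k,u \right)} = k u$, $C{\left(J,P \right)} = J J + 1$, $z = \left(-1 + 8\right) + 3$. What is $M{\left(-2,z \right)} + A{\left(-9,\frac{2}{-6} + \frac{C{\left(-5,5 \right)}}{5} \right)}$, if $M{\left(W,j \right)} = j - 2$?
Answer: $- \frac{219}{5} \approx -43.8$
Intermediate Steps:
$z = 10$ ($z = 7 + 3 = 10$)
$C{\left(J,P \right)} = 1 + J^{2}$ ($C{\left(J,P \right)} = J^{2} + 1 = 1 + J^{2}$)
$M{\left(W,j \right)} = -2 + j$
$A{\left(k,u \right)} = -8 + k u$
$M{\left(-2,z \right)} + A{\left(-9,\frac{2}{-6} + \frac{C{\left(-5,5 \right)}}{5} \right)} = \left(-2 + 10\right) - \left(8 + 9 \left(\frac{2}{-6} + \frac{1 + \left(-5\right)^{2}}{5}\right)\right) = 8 - \left(8 + 9 \left(2 \left(- \frac{1}{6}\right) + \left(1 + 25\right) \frac{1}{5}\right)\right) = 8 - \left(8 + 9 \left(- \frac{1}{3} + 26 \cdot \frac{1}{5}\right)\right) = 8 - \left(8 + 9 \left(- \frac{1}{3} + \frac{26}{5}\right)\right) = 8 - \frac{259}{5} = - \frac{219}{5}$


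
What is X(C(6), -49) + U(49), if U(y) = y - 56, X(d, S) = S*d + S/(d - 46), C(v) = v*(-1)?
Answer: 14973/52 ≈ 287.94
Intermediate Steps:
C(v) = -v
X(d, S) = S*d + S/(-46 + d)
U(y) = -56 + y
X(C(6), -49) + U(49) = -49*(1 + (-1*6)² - (-46)*6)/(-46 - 1*6) + (-56 + 49) = -49*(1 + (-6)² - 46*(-6))/(-46 - 6) - 7 = -49*(1 + 36 + 276)/(-52) - 7 = -49*(-1/52)*313 - 7 = 15337/52 - 7 = 14973/52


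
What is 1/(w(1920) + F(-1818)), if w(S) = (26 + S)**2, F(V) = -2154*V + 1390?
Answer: 1/7704278 ≈ 1.2980e-7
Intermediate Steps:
F(V) = 1390 - 2154*V
1/(w(1920) + F(-1818)) = 1/((26 + 1920)**2 + (1390 - 2154*(-1818))) = 1/(1946**2 + (1390 + 3915972)) = 1/(3786916 + 3917362) = 1/7704278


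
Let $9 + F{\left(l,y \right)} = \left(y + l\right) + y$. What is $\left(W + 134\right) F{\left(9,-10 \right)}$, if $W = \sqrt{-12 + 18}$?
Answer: $-2680 - 20 \sqrt{6} \approx -2729.0$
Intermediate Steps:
$F{\left(l,y \right)} = -9 + l + 2 y$ ($F{\left(l,y \right)} = -9 + \left(\left(y + l\right) + y\right) = -9 + \left(\left(l + y\right) + y\right) = -9 + \left(l + 2 y\right) = -9 + l + 2 y$)
$W = \sqrt{6} \approx 2.4495$
$\left(W + 134\right) F{\left(9,-10 \right)} = \left(\sqrt{6} + 134\right) \left(-9 + 9 + 2 \left(-10\right)\right) = \left(134 + \sqrt{6}\right) \left(-9 + 9 - 20\right) = \left(134 + \sqrt{6}\right) \left(-20\right) = -2680 - 20 \sqrt{6}$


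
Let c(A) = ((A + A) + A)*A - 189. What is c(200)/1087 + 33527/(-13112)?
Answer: 1534517983/14252744 ≈ 107.66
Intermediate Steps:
c(A) = -189 + 3*A² (c(A) = (2*A + A)*A - 189 = (3*A)*A - 189 = 3*A² - 189 = -189 + 3*A²)
c(200)/1087 + 33527/(-13112) = (-189 + 3*200²)/1087 + 33527/(-13112) = (-189 + 3*40000)*(1/1087) + 33527*(-1/13112) = (-189 + 120000)*(1/1087) - 33527/13112 = 119811*(1/1087) - 33527/13112 = 119811/1087 - 33527/13112 = 1534517983/14252744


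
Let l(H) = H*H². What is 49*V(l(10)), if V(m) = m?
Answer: 49000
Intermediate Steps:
l(H) = H³
49*V(l(10)) = 49*10³ = 49*1000 = 49000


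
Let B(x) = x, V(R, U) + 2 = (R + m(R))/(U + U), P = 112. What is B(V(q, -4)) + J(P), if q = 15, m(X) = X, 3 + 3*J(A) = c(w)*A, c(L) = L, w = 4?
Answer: 1711/12 ≈ 142.58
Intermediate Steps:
J(A) = -1 + 4*A/3 (J(A) = -1 + (4*A)/3 = -1 + 4*A/3)
V(R, U) = -2 + R/U (V(R, U) = -2 + (R + R)/(U + U) = -2 + (2*R)/((2*U)) = -2 + (2*R)*(1/(2*U)) = -2 + R/U)
B(V(q, -4)) + J(P) = (-2 + 15/(-4)) + (-1 + (4/3)*112) = (-2 + 15*(-¼)) + (-1 + 448/3) = (-2 - 15/4) + 445/3 = -23/4 + 445/3 = 1711/12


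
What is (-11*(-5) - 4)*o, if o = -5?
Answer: -255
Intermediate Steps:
(-11*(-5) - 4)*o = (-11*(-5) - 4)*(-5) = (55 - 4)*(-5) = 51*(-5) = -255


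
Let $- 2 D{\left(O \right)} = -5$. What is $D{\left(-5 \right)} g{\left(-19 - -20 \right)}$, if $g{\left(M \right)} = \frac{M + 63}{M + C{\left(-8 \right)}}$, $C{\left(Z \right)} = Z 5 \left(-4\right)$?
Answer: $\frac{160}{161} \approx 0.99379$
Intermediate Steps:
$D{\left(O \right)} = \frac{5}{2}$ ($D{\left(O \right)} = \left(- \frac{1}{2}\right) \left(-5\right) = \frac{5}{2}$)
$C{\left(Z \right)} = - 20 Z$ ($C{\left(Z \right)} = 5 Z \left(-4\right) = - 20 Z$)
$g{\left(M \right)} = \frac{63 + M}{160 + M}$ ($g{\left(M \right)} = \frac{M + 63}{M - -160} = \frac{63 + M}{M + 160} = \frac{63 + M}{160 + M}$)
$D{\left(-5 \right)} g{\left(-19 - -20 \right)} = \frac{5 \frac{63 - -1}{160 - -1}}{2} = \frac{5 \frac{63 + \left(-19 + 20\right)}{160 + \left(-19 + 20\right)}}{2} = \frac{5 \frac{63 + 1}{160 + 1}}{2} = \frac{5 \cdot \frac{1}{161} \cdot 64}{2} = \frac{5}{2} \cdot \frac{64}{161} = \frac{160}{161}$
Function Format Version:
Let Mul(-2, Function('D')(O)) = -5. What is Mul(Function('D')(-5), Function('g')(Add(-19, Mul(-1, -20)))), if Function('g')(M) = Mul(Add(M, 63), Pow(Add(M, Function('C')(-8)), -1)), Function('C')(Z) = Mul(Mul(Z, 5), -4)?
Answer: Rational(160, 161) ≈ 0.99379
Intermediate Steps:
Function('D')(O) = Rational(5, 2) (Function('D')(O) = Mul(Rational(-1, 2), -5) = Rational(5, 2))
Function('C')(Z) = Mul(-20, Z) (Function('C')(Z) = Mul(Mul(5, Z), -4) = Mul(-20, Z))
Function('g')(M) = Mul(Pow(Add(160, M), -1), Add(63, M)) (Function('g')(M) = Mul(Add(M, 63), Pow(Add(M, Mul(-20, -8)), -1)) = Mul(Add(63, M), Pow(Add(M, 160), -1)) = Mul(Add(63, M), Pow(Add(160, M), -1)) = Mul(Pow(Add(160, M), -1), Add(63, M)))
Mul(Function('D')(-5), Function('g')(Add(-19, Mul(-1, -20)))) = Mul(Rational(5, 2), Mul(Pow(Add(160, Add(-19, Mul(-1, -20))), -1), Add(63, Add(-19, Mul(-1, -20))))) = Mul(Rational(5, 2), Mul(Pow(Add(160, Add(-19, 20)), -1), Add(63, Add(-19, 20)))) = Mul(Rational(5, 2), Mul(Pow(Add(160, 1), -1), Add(63, 1))) = Mul(Rational(5, 2), Mul(Pow(161, -1), 64)) = Mul(Rational(5, 2), Mul(Rational(1, 161), 64)) = Mul(Rational(5, 2), Rational(64, 161)) = Rational(160, 161)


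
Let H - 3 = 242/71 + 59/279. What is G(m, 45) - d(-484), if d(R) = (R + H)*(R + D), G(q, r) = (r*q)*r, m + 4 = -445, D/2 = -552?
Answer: -33027636161/19809 ≈ -1.6673e+6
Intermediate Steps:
D = -1104 (D = 2*(-552) = -1104)
H = 131134/19809 (H = 3 + (242/71 + 59/279) = 3 + 71707/19809 = 131134/19809 ≈ 6.6199)
m = -449 (m = -4 - 445 = -449)
G(q, r) = q*r² (G(q, r) = (q*r)*r = q*r²)
d(R) = (-1104 + R)*(131134/19809 + R) (d(R) = (R + 131134/19809)*(R - 1104) = (131134/19809 + R)*(-1104 + R) = (-1104 + R)*(131134/19809 + R))
G(m, 45) - d(-484) = -449*45² - (-48257312/6603 + (-484)² - 21738002/19809*(-484)) = -449*2025 - (-48257312/6603 + 234256 + 10521192968/19809) = -909225 - 1*15016798136/19809 = -909225 - 15016798136/19809 = -33027636161/19809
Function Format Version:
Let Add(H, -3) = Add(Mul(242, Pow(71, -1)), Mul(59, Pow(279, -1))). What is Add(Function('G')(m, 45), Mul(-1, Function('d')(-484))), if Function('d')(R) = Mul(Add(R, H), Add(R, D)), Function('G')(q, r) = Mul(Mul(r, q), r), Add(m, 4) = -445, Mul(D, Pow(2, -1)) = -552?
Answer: Rational(-33027636161, 19809) ≈ -1.6673e+6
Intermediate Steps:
D = -1104 (D = Mul(2, -552) = -1104)
H = Rational(131134, 19809) (H = Add(3, Add(Mul(242, Pow(71, -1)), Mul(59, Pow(279, -1)))) = Add(3, Add(Mul(242, Rational(1, 71)), Mul(59, Rational(1, 279)))) = Add(3, Add(Rational(242, 71), Rational(59, 279))) = Add(3, Rational(71707, 19809)) = Rational(131134, 19809) ≈ 6.6199)
m = -449 (m = Add(-4, -445) = -449)
Function('G')(q, r) = Mul(q, Pow(r, 2)) (Function('G')(q, r) = Mul(Mul(q, r), r) = Mul(q, Pow(r, 2)))
Function('d')(R) = Mul(Add(-1104, R), Add(Rational(131134, 19809), R)) (Function('d')(R) = Mul(Add(R, Rational(131134, 19809)), Add(R, -1104)) = Mul(Add(Rational(131134, 19809), R), Add(-1104, R)) = Mul(Add(-1104, R), Add(Rational(131134, 19809), R)))
Add(Function('G')(m, 45), Mul(-1, Function('d')(-484))) = Add(Mul(-449, Pow(45, 2)), Mul(-1, Add(Rational(-48257312, 6603), Pow(-484, 2), Mul(Rational(-21738002, 19809), -484)))) = Add(Mul(-449, 2025), Mul(-1, Add(Rational(-48257312, 6603), 234256, Rational(10521192968, 19809)))) = Add(-909225, Mul(-1, Rational(15016798136, 19809))) = Add(-909225, Rational(-15016798136, 19809)) = Rational(-33027636161, 19809)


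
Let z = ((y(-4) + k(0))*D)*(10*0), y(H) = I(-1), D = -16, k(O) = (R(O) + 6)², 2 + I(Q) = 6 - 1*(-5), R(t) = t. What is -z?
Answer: 0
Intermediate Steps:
I(Q) = 9 (I(Q) = -2 + (6 - 1*(-5)) = -2 + (6 + 5) = -2 + 11 = 9)
k(O) = (6 + O)² (k(O) = (O + 6)² = (6 + O)²)
y(H) = 9
z = 0 (z = ((9 + (6 + 0)²)*(-16))*(10*0) = ((9 + 6²)*(-16))*0 = ((9 + 36)*(-16))*0 = (45*(-16))*0 = -720*0 = 0)
-z = -1*0 = 0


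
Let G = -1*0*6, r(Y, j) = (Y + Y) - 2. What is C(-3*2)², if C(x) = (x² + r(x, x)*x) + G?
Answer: 14400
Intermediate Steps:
r(Y, j) = -2 + 2*Y (r(Y, j) = 2*Y - 2 = -2 + 2*Y)
G = 0 (G = 0*6 = 0)
C(x) = x² + x*(-2 + 2*x) (C(x) = (x² + (-2 + 2*x)*x) + 0 = (x² + x*(-2 + 2*x)) + 0 = x² + x*(-2 + 2*x))
C(-3*2)² = ((-3*2)*(-2 + 3*(-3*2)))² = (-6*(-2 + 3*(-6)))² = (-6*(-2 - 18))² = (-6*(-20))² = 120² = 14400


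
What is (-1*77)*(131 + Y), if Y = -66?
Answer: -5005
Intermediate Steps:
(-1*77)*(131 + Y) = (-1*77)*(131 - 66) = -77*65 = -5005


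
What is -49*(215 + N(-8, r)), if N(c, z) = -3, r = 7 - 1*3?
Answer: -10388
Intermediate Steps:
r = 4 (r = 7 - 3 = 4)
-49*(215 + N(-8, r)) = -49*(215 - 3) = -49*212 = -10388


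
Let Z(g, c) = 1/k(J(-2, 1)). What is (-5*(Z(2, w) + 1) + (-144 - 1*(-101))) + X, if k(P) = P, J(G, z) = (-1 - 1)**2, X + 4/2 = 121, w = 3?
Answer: 279/4 ≈ 69.750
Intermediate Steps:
X = 119 (X = -2 + 121 = 119)
J(G, z) = 4 (J(G, z) = (-2)**2 = 4)
Z(g, c) = 1/4
(-5*(Z(2, w) + 1) + (-144 - 1*(-101))) + X = (-5*(1/4 + 1) + (-144 - 1*(-101))) + 119 = (-5*5/4 + (-144 + 101)) + 119 = (-25/4 - 43) + 119 = -197/4 + 119 = 279/4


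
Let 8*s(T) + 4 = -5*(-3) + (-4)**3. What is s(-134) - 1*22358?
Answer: -178917/8 ≈ -22365.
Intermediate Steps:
s(T) = -53/8 (s(T) = -1/2 + (-5*(-3) + (-4)**3)/8 = -1/2 + (15 - 64)/8 = -1/2 + (1/8)*(-49) = -1/2 - 49/8 = -53/8)
s(-134) - 1*22358 = -53/8 - 1*22358 = -53/8 - 22358 = -178917/8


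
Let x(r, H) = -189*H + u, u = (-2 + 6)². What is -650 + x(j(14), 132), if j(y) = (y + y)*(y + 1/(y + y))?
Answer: -25582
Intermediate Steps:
u = 16 (u = 4² = 16)
j(y) = 2*y*(y + 1/(2*y)) (j(y) = (2*y)*(y + 1/(2*y)) = 2*y*(y + 1/(2*y)))
x(r, H) = 16 - 189*H (x(r, H) = -189*H + 16 = 16 - 189*H)
-650 + x(j(14), 132) = -650 + (16 - 189*132) = -650 + (16 - 24948) = -650 - 24932 = -25582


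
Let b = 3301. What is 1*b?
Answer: 3301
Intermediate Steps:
1*b = 1*3301 = 3301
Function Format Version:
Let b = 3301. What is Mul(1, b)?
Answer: 3301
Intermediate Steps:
Mul(1, b) = Mul(1, 3301) = 3301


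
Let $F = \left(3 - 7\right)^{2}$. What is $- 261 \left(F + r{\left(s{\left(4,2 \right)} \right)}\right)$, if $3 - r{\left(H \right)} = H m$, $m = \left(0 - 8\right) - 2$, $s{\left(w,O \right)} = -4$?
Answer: $5481$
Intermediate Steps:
$m = -10$ ($m = \left(0 - 8\right) - 2 = -8 - 2 = -10$)
$F = 16$ ($F = \left(-4\right)^{2} = 16$)
$r{\left(H \right)} = 3 + 10 H$ ($r{\left(H \right)} = 3 - H \left(-10\right) = 3 - - 10 H = 3 + 10 H$)
$- 261 \left(F + r{\left(s{\left(4,2 \right)} \right)}\right) = - 261 \left(16 + \left(3 + 10 \left(-4\right)\right)\right) = - 261 \left(16 + \left(3 - 40\right)\right) = - 261 \left(16 - 37\right) = \left(-261\right) \left(-21\right) = 5481$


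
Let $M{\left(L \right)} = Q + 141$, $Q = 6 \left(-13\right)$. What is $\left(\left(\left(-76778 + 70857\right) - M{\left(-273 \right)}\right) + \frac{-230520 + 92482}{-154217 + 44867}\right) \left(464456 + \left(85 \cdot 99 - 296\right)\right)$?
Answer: $- \frac{2061096046481}{729} \approx -2.8273 \cdot 10^{9}$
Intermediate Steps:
$Q = -78$
$M{\left(L \right)} = 63$ ($M{\left(L \right)} = -78 + 141 = 63$)
$\left(\left(\left(-76778 + 70857\right) - M{\left(-273 \right)}\right) + \frac{-230520 + 92482}{-154217 + 44867}\right) \left(464456 + \left(85 \cdot 99 - 296\right)\right) = \left(\left(\left(-76778 + 70857\right) - 63\right) + \frac{-230520 + 92482}{-154217 + 44867}\right) \left(464456 + \left(85 \cdot 99 - 296\right)\right) = \left(\left(-5921 - 63\right) - \frac{138038}{-109350}\right) \left(464456 + \left(8415 - 296\right)\right) = \left(-5984 - - \frac{69019}{54675}\right) \left(464456 + 8119\right) = \left(-5984 + \frac{69019}{54675}\right) 472575 = \left(- \frac{327106181}{54675}\right) 472575 = - \frac{2061096046481}{729}$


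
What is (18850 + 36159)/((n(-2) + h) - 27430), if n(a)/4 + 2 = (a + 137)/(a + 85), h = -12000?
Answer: -4565747/3272814 ≈ -1.3951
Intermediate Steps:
n(a) = -8 + 4*(137 + a)/(85 + a) (n(a) = -8 + 4*((a + 137)/(a + 85)) = -8 + 4*((137 + a)/(85 + a)) = -8 + 4*(137 + a)/(85 + a))
(18850 + 36159)/((n(-2) + h) - 27430) = (18850 + 36159)/((4*(-33 - 1*(-2))/(85 - 2) - 12000) - 27430) = 55009/((4*(-33 + 2)/83 - 12000) - 27430) = 55009/((4*(1/83)*(-31) - 12000) - 27430) = 55009/((-124/83 - 12000) - 27430) = 55009/(-996124/83 - 27430) = 55009/(-3272814/83) = 55009*(-83/3272814) = -4565747/3272814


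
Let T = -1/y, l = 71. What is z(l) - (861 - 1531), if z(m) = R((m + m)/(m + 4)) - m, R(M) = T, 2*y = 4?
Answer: 1197/2 ≈ 598.50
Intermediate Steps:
y = 2 (y = (½)*4 = 2)
T = -½ (T = -1/2 = -1*½ = -½ ≈ -0.50000)
R(M) = -½
z(m) = -½ - m
z(l) - (861 - 1531) = (-½ - 1*71) - (861 - 1531) = (-½ - 71) - 1*(-670) = -143/2 + 670 = 1197/2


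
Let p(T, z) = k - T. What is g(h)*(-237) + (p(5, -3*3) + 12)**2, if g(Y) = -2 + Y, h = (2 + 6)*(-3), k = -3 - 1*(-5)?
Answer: 6243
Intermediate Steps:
k = 2 (k = -3 + 5 = 2)
p(T, z) = 2 - T
h = -24 (h = 8*(-3) = -24)
g(h)*(-237) + (p(5, -3*3) + 12)**2 = (-2 - 24)*(-237) + ((2 - 1*5) + 12)**2 = -26*(-237) + ((2 - 5) + 12)**2 = 6162 + (-3 + 12)**2 = 6162 + 9**2 = 6162 + 81 = 6243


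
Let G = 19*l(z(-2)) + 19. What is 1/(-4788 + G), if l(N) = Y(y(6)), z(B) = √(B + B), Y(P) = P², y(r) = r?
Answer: -1/4085 ≈ -0.00024480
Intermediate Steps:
z(B) = √2*√B (z(B) = √(2*B) = √2*√B)
l(N) = 36 (l(N) = 6² = 36)
G = 703 (G = 19*36 + 19 = 684 + 19 = 703)
1/(-4788 + G) = 1/(-4788 + 703) = 1/(-4085) = -1/4085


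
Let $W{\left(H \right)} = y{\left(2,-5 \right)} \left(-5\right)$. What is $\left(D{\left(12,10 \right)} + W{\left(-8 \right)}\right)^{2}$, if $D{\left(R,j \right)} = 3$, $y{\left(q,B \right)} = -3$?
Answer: $324$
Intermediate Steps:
$W{\left(H \right)} = 15$ ($W{\left(H \right)} = \left(-3\right) \left(-5\right) = 15$)
$\left(D{\left(12,10 \right)} + W{\left(-8 \right)}\right)^{2} = \left(3 + 15\right)^{2} = 18^{2} = 324$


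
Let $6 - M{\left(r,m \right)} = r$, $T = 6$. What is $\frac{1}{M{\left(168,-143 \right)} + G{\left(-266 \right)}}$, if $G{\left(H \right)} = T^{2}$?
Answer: $- \frac{1}{126} \approx -0.0079365$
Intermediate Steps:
$G{\left(H \right)} = 36$ ($G{\left(H \right)} = 6^{2} = 36$)
$M{\left(r,m \right)} = 6 - r$
$\frac{1}{M{\left(168,-143 \right)} + G{\left(-266 \right)}} = \frac{1}{\left(6 - 168\right) + 36} = \frac{1}{-162 + 36} = \frac{1}{-126} = - \frac{1}{126}$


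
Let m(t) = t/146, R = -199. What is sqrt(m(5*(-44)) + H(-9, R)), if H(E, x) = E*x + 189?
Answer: sqrt(10543390)/73 ≈ 44.480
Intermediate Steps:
H(E, x) = 189 + E*x
m(t) = t/146 (m(t) = t*(1/146) = t/146)
sqrt(m(5*(-44)) + H(-9, R)) = sqrt((5*(-44))/146 + (189 - 9*(-199))) = sqrt((1/146)*(-220) + (189 + 1791)) = sqrt(-110/73 + 1980) = sqrt(144430/73) = sqrt(10543390)/73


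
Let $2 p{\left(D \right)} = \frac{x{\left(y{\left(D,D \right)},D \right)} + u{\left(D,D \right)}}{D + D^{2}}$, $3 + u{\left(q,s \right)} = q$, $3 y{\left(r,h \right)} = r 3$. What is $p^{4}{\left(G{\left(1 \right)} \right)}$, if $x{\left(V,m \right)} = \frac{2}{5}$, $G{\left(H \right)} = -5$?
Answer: $\frac{130321}{100000000} \approx 0.0013032$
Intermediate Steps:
$y{\left(r,h \right)} = r$ ($y{\left(r,h \right)} = \frac{r 3}{3} = \frac{3 r}{3} = r$)
$u{\left(q,s \right)} = -3 + q$
$x{\left(V,m \right)} = \frac{2}{5}$ ($x{\left(V,m \right)} = 2 \cdot \frac{1}{5} = \frac{2}{5}$)
$p{\left(D \right)} = \frac{- \frac{13}{5} + D}{2 \left(D + D^{2}\right)}$ ($p{\left(D \right)} = \frac{\left(\frac{2}{5} + \left(-3 + D\right)\right) \frac{1}{D + D^{2}}}{2} = \frac{\left(- \frac{13}{5} + D\right) \frac{1}{D + D^{2}}}{2} = \frac{\frac{1}{D + D^{2}} \left(- \frac{13}{5} + D\right)}{2} = \frac{- \frac{13}{5} + D}{2 \left(D + D^{2}\right)}$)
$p^{4}{\left(G{\left(1 \right)} \right)} = \left(\frac{-13 + 5 \left(-5\right)}{10 \left(-5\right) \left(1 - 5\right)}\right)^{4} = \left(\frac{1}{10} \left(- \frac{1}{5}\right) \frac{1}{-4} \left(-13 - 25\right)\right)^{4} = \left(\frac{1}{10} \left(- \frac{1}{5}\right) \left(- \frac{1}{4}\right) \left(-38\right)\right)^{4} = \left(- \frac{19}{100}\right)^{4} = \frac{130321}{100000000}$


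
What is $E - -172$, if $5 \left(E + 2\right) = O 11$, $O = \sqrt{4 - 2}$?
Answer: $170 + \frac{11 \sqrt{2}}{5} \approx 173.11$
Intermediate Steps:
$O = \sqrt{2} \approx 1.4142$
$E = -2 + \frac{11 \sqrt{2}}{5}$ ($E = -2 + \frac{\sqrt{2} \cdot 11}{5} = -2 + \frac{11 \sqrt{2}}{5} \approx 1.1113$)
$E - -172 = \left(-2 + \frac{11 \sqrt{2}}{5}\right) - -172 = \left(-2 + \frac{11 \sqrt{2}}{5}\right) + 172 = 170 + \frac{11 \sqrt{2}}{5}$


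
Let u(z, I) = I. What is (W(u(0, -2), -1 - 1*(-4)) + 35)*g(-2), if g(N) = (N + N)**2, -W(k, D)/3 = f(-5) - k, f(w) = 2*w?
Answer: 944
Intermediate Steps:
W(k, D) = 30 + 3*k (W(k, D) = -3*(2*(-5) - k) = -3*(-10 - k) = 30 + 3*k)
g(N) = 4*N**2 (g(N) = (2*N)**2 = 4*N**2)
(W(u(0, -2), -1 - 1*(-4)) + 35)*g(-2) = ((30 + 3*(-2)) + 35)*(4*(-2)**2) = ((30 - 6) + 35)*(4*4) = (24 + 35)*16 = 59*16 = 944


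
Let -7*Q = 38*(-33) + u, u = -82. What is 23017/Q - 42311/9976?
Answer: 835558/7181 ≈ 116.36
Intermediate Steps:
Q = 1336/7 (Q = -(38*(-33) - 82)/7 = -(-1254 - 82)/7 = -1/7*(-1336) = 1336/7 ≈ 190.86)
23017/Q - 42311/9976 = 23017/(1336/7) - 42311/9976 = 23017*(7/1336) - 42311*1/9976 = 161119/1336 - 1459/344 = 835558/7181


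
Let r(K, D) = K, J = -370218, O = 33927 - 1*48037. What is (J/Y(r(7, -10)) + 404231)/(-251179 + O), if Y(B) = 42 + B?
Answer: -318641/213101 ≈ -1.4953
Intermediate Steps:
O = -14110 (O = 33927 - 48037 = -14110)
(J/Y(r(7, -10)) + 404231)/(-251179 + O) = (-370218/(42 + 7) + 404231)/(-251179 - 14110) = (-370218/49 + 404231)/(-265289) = (-370218*1/49 + 404231)*(-1/265289) = (-370218/49 + 404231)*(-1/265289) = (19437101/49)*(-1/265289) = -318641/213101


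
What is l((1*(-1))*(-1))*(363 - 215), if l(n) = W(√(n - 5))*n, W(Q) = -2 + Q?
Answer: -296 + 296*I ≈ -296.0 + 296.0*I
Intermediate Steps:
l(n) = n*(-2 + √(-5 + n)) (l(n) = (-2 + √(n - 5))*n = (-2 + √(-5 + n))*n = n*(-2 + √(-5 + n)))
l((1*(-1))*(-1))*(363 - 215) = (((1*(-1))*(-1))*(-2 + √(-5 + (1*(-1))*(-1))))*(363 - 215) = ((-1*(-1))*(-2 + √(-5 - 1*(-1))))*148 = (1*(-2 + √(-5 + 1)))*148 = (1*(-2 + √(-4)))*148 = (1*(-2 + 2*I))*148 = (-2 + 2*I)*148 = -296 + 296*I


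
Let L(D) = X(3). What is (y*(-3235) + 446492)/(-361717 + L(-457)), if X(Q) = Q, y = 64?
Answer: -119726/180857 ≈ -0.66199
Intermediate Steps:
L(D) = 3
(y*(-3235) + 446492)/(-361717 + L(-457)) = (64*(-3235) + 446492)/(-361717 + 3) = (-207040 + 446492)/(-361714) = 239452*(-1/361714) = -119726/180857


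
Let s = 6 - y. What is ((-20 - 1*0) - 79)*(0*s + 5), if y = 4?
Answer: -495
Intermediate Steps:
s = 2 (s = 6 - 1*4 = 6 - 4 = 2)
((-20 - 1*0) - 79)*(0*s + 5) = ((-20 - 1*0) - 79)*(0*2 + 5) = ((-20 + 0) - 79)*(0 + 5) = (-20 - 79)*5 = -99*5 = -495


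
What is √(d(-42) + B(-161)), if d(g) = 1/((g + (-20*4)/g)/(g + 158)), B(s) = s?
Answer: I*√29048579/421 ≈ 12.802*I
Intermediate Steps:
d(g) = (158 + g)/(g - 80/g) (d(g) = 1/((g - 80/g)/(158 + g)) = (158 + g)/(g - 80/g))
√(d(-42) + B(-161)) = √(-42*(158 - 42)/(-80 + (-42)²) - 161) = √(-42*116/(-80 + 1764) - 161) = √(-42*116/1684 - 161) = √(-42*1/1684*116 - 161) = √(-1218/421 - 161) = √(-68999/421) = I*√29048579/421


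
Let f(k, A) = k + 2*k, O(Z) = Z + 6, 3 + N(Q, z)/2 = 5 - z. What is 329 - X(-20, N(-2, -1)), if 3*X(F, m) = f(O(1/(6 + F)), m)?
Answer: 4523/14 ≈ 323.07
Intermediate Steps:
N(Q, z) = 4 - 2*z (N(Q, z) = -6 + 2*(5 - z) = -6 + (10 - 2*z) = 4 - 2*z)
O(Z) = 6 + Z
f(k, A) = 3*k
X(F, m) = 6 + 1/(6 + F) (X(F, m) = (3*(6 + 1/(6 + F)))/3 = (18 + 3/(6 + F))/3 = 6 + 1/(6 + F))
329 - X(-20, N(-2, -1)) = 329 - (37 + 6*(-20))/(6 - 20) = 329 - (37 - 120)/(-14) = 329 - (-1)*(-83)/14 = 329 - 1*83/14 = 329 - 83/14 = 4523/14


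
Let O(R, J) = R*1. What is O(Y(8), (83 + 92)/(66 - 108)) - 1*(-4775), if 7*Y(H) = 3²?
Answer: 33434/7 ≈ 4776.3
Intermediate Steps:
Y(H) = 9/7 (Y(H) = (⅐)*3² = (⅐)*9 = 9/7)
O(R, J) = R
O(Y(8), (83 + 92)/(66 - 108)) - 1*(-4775) = 9/7 - 1*(-4775) = 9/7 + 4775 = 33434/7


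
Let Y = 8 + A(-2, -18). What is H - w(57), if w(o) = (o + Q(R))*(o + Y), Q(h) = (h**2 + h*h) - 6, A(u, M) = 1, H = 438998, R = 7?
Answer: 429164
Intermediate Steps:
Q(h) = -6 + 2*h**2 (Q(h) = (h**2 + h**2) - 6 = 2*h**2 - 6 = -6 + 2*h**2)
Y = 9 (Y = 8 + 1 = 9)
w(o) = (9 + o)*(92 + o) (w(o) = (o + (-6 + 2*7**2))*(o + 9) = (o + (-6 + 2*49))*(9 + o) = (o + (-6 + 98))*(9 + o) = (o + 92)*(9 + o) = (92 + o)*(9 + o) = (9 + o)*(92 + o))
H - w(57) = 438998 - (828 + 57**2 + 101*57) = 438998 - (828 + 3249 + 5757) = 438998 - 1*9834 = 438998 - 9834 = 429164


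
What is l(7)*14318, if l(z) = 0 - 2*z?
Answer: -200452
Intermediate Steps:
l(z) = -2*z
l(7)*14318 = -2*7*14318 = -14*14318 = -200452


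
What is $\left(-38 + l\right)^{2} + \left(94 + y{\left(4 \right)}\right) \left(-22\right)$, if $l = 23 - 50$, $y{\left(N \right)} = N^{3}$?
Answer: $749$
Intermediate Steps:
$l = -27$
$\left(-38 + l\right)^{2} + \left(94 + y{\left(4 \right)}\right) \left(-22\right) = \left(-38 - 27\right)^{2} + \left(94 + 4^{3}\right) \left(-22\right) = \left(-65\right)^{2} + \left(94 + 64\right) \left(-22\right) = 4225 + 158 \left(-22\right) = 4225 - 3476 = 749$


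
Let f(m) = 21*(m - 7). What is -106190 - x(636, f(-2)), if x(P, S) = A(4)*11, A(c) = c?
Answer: -106234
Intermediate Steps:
f(m) = -147 + 21*m (f(m) = 21*(-7 + m) = -147 + 21*m)
x(P, S) = 44 (x(P, S) = 4*11 = 44)
-106190 - x(636, f(-2)) = -106190 - 1*44 = -106190 - 44 = -106234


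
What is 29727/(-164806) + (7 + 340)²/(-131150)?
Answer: -5935705426/5403576725 ≈ -1.0985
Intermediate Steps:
29727/(-164806) + (7 + 340)²/(-131150) = 29727*(-1/164806) + 347²*(-1/131150) = -29727/164806 + 120409*(-1/131150) = -29727/164806 - 120409/131150 = -5935705426/5403576725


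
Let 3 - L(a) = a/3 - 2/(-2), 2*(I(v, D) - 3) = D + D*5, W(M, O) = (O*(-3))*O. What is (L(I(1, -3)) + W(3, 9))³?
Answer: -13651919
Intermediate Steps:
W(M, O) = -3*O² (W(M, O) = (-3*O)*O = -3*O²)
I(v, D) = 3 + 3*D (I(v, D) = 3 + (D + D*5)/2 = 3 + (D + 5*D)/2 = 3 + (6*D)/2 = 3 + 3*D)
L(a) = 2 - a/3 (L(a) = 3 - (a/3 - 2/(-2)) = 3 - (a*(⅓) - 2*(-½)) = 3 - (a/3 + 1) = 3 - (1 + a/3) = 3 + (-1 - a/3) = 2 - a/3)
(L(I(1, -3)) + W(3, 9))³ = ((2 - (3 + 3*(-3))/3) - 3*9²)³ = ((2 - (3 - 9)/3) - 3*81)³ = ((2 - ⅓*(-6)) - 243)³ = ((2 + 2) - 243)³ = (4 - 243)³ = (-239)³ = -13651919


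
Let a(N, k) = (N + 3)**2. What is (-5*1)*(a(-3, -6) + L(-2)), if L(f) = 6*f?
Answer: 60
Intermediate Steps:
a(N, k) = (3 + N)**2
(-5*1)*(a(-3, -6) + L(-2)) = (-5*1)*((3 - 3)**2 + 6*(-2)) = -5*(0**2 - 12) = -5*(0 - 12) = -5*(-12) = 60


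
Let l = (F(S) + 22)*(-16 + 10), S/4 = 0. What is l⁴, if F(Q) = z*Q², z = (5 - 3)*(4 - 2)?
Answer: 303595776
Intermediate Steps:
S = 0 (S = 4*0 = 0)
z = 4 (z = 2*2 = 4)
F(Q) = 4*Q²
l = -132 (l = (4*0² + 22)*(-16 + 10) = (4*0 + 22)*(-6) = (0 + 22)*(-6) = 22*(-6) = -132)
l⁴ = (-132)⁴ = 303595776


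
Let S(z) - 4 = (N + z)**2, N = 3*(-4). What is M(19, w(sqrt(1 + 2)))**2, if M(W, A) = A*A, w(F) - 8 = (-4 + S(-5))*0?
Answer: 4096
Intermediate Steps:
N = -12
S(z) = 4 + (-12 + z)**2
w(F) = 8 (w(F) = 8 + (-4 + (4 + (-12 - 5)**2))*0 = 8 + (-4 + (4 + (-17)**2))*0 = 8 + (-4 + (4 + 289))*0 = 8 + (-4 + 293)*0 = 8 + 289*0 = 8 + 0 = 8)
M(W, A) = A**2
M(19, w(sqrt(1 + 2)))**2 = (8**2)**2 = 64**2 = 4096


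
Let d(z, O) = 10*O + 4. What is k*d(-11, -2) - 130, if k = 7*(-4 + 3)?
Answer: -18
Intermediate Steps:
d(z, O) = 4 + 10*O
k = -7 (k = 7*(-1) = -7)
k*d(-11, -2) - 130 = -7*(4 + 10*(-2)) - 130 = -7*(4 - 20) - 130 = -7*(-16) - 130 = 112 - 130 = -18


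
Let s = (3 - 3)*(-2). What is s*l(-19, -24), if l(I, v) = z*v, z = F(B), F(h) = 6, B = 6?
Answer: 0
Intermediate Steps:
z = 6
s = 0 (s = 0*(-2) = 0)
l(I, v) = 6*v
s*l(-19, -24) = 0*(6*(-24)) = 0*(-144) = 0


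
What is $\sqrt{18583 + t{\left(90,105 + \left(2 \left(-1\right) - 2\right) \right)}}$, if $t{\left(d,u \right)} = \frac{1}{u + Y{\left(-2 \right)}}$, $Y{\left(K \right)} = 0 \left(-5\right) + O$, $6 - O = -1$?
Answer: $\frac{\sqrt{6020895}}{18} \approx 136.32$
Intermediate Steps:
$O = 7$ ($O = 6 - -1 = 6 + 1 = 7$)
$Y{\left(K \right)} = 7$ ($Y{\left(K \right)} = 0 \left(-5\right) + 7 = 0 + 7 = 7$)
$t{\left(d,u \right)} = \frac{1}{7 + u}$ ($t{\left(d,u \right)} = \frac{1}{u + 7} = \frac{1}{7 + u}$)
$\sqrt{18583 + t{\left(90,105 + \left(2 \left(-1\right) - 2\right) \right)}} = \sqrt{18583 + \frac{1}{7 + \left(105 + \left(2 \left(-1\right) - 2\right)\right)}} = \sqrt{18583 + \frac{1}{7 + \left(105 - 4\right)}} = \sqrt{18583 + \frac{1}{7 + 101}} = \sqrt{18583 + \frac{1}{108}} = \sqrt{\frac{2006965}{108}} = \frac{\sqrt{6020895}}{18}$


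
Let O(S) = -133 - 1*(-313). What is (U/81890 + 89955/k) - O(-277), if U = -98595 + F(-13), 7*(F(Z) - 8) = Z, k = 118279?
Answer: -873875346142/4842933655 ≈ -180.44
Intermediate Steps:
F(Z) = 8 + Z/7
O(S) = 180 (O(S) = -133 + 313 = 180)
U = -690122/7 (U = -98595 + (8 + (⅐)*(-13)) = -98595 + (8 - 13/7) = -98595 + 43/7 = -690122/7 ≈ -98589.)
(U/81890 + 89955/k) - O(-277) = (-690122/7/81890 + 89955/118279) - 1*180 = (-690122/7*1/81890 + 89955*(1/118279)) - 180 = (-345061/286615 + 89955/118279) - 180 = -2147288242/4842933655 - 180 = -873875346142/4842933655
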